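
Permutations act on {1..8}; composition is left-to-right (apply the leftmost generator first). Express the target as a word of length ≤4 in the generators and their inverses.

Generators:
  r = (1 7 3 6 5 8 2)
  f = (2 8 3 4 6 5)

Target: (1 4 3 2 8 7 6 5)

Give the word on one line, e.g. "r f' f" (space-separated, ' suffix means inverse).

r r r f'

  after r: (1 7 3 6 5 8 2)
  after r: (1 3 5 2 7 6 8)
  after r: (1 6 2 3 8 7 5)
  after f': (1 4 3 2 8 7 6 5)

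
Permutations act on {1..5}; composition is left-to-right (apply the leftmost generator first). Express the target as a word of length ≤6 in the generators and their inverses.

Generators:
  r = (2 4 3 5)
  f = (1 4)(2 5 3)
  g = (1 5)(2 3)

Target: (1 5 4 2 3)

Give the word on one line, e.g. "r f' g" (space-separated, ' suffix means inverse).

r g f' f' r

  after r: (2 4 3 5)
  after g: (1 5 3)(2 4)
  after f': (1 2)(3 4)
  after f': (1 3)(2 4 5)
  after r: (1 5 4 2 3)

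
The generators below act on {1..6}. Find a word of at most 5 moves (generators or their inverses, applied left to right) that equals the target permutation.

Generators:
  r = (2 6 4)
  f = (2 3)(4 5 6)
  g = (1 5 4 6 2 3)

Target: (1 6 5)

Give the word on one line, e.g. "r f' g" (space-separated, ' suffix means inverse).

g' f r' r'

  after g': (1 3 2 6 4 5)
  after f: (1 2 4 6 5)
  after r': (1 4 2 6 5)
  after r': (1 6 5)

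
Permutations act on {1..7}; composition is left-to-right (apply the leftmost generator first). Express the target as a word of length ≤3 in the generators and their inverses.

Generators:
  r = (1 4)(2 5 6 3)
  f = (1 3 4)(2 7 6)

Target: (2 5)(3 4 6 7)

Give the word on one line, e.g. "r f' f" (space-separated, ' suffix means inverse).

  after f: (1 3 4)(2 7 6)
  after f: (1 4 3)(2 6 7)
  after r': (2 5)(3 4 6 7)

f f r'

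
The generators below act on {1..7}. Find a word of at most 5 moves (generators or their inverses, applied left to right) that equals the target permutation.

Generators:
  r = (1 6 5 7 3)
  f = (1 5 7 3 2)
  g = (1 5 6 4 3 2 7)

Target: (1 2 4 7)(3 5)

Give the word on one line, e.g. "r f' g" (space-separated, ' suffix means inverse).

g' g' r

  after g': (1 7 2 3 4 6 5)
  after g': (1 2 4 5 7 3 6)
  after r: (1 2 4 7)(3 5)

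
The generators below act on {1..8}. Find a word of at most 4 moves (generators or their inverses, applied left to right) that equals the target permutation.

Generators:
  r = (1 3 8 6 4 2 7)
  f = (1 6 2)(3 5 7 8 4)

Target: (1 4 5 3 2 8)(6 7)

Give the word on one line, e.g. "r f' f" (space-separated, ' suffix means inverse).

f f r'

  after f: (1 6 2)(3 5 7 8 4)
  after f: (1 2 6)(3 7 4 5 8)
  after r': (1 4 5 3 2 8)(6 7)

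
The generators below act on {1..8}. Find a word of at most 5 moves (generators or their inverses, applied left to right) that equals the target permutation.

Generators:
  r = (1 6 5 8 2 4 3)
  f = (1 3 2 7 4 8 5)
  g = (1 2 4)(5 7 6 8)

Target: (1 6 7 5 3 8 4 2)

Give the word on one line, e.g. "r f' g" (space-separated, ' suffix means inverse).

  after f: (1 3 2 7 4 8 5)
  after f: (1 2 4 5 3 7 8)
  after f: (1 7 5 2 8 3 4)
  after g': (1 5)(2 6 7 8 3)
  after r': (1 6 7 5 3 8 4 2)

f f f g' r'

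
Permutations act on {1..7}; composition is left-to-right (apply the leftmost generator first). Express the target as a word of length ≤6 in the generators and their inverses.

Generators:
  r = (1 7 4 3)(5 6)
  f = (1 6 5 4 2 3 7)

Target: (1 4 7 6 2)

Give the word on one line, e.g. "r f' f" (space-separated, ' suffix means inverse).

  after f': (1 7 3 2 4 5 6)
  after r': (2 7 4 6 3)
  after f': (1 7 5 6 2 3 4)
  after r: (1 4 7 6 2)

f' r' f' r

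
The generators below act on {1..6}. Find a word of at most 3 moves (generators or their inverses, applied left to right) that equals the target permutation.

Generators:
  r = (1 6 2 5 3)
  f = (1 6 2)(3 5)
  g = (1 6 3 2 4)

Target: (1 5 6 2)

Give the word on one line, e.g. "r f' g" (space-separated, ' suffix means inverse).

  after r': (1 3 5 2 6)
  after f': (1 5 6 2)

r' f'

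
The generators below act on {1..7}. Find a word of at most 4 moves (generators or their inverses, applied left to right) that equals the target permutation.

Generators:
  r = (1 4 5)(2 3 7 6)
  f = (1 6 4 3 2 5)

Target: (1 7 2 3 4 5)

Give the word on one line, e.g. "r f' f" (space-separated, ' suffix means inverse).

f r' f

  after f: (1 6 4 3 2 5)
  after r': (1 7 3 6)(2 4)
  after f: (1 7 2 3 4 5)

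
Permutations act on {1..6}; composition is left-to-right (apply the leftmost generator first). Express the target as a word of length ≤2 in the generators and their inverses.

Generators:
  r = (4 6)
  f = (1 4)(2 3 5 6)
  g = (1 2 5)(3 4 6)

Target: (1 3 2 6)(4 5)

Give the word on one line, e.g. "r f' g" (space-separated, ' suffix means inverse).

f g'

  after f: (1 4)(2 3 5 6)
  after g': (1 3 2 6)(4 5)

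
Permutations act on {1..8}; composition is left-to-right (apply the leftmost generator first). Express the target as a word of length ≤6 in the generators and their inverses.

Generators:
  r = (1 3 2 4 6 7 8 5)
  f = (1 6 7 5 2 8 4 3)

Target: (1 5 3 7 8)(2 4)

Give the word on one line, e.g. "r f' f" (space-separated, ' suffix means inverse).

f r r f' f'

  after f: (1 6 7 5 2 8 4 3)
  after r: (1 7)(2 5 4)(6 8)
  after r: (1 8 7 3 2)(5 6)
  after f': (1 2 3 5)(4 8 6 7)
  after f': (1 5 3 7 8)(2 4)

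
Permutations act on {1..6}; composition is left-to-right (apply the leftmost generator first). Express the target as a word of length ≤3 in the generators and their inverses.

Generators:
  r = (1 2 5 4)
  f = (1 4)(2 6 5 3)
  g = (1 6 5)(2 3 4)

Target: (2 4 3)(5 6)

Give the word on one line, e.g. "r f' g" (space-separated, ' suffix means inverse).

  after r': (1 4 5 2)
  after f: (2 4 3)(5 6)

r' f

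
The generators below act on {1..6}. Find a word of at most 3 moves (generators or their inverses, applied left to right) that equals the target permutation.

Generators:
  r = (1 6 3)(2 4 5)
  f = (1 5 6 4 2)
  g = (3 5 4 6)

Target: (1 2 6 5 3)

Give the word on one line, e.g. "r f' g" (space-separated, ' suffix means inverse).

f r' r'

  after f: (1 5 6 4 2)
  after r': (1 4 5)(2 3 6)
  after r': (1 2 6 5 3)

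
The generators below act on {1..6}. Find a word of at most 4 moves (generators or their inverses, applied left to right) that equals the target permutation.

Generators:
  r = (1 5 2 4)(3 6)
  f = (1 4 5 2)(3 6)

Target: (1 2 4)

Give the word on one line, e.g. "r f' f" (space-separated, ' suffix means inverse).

  after f: (1 4 5 2)(3 6)
  after r': (1 2 4)

f r'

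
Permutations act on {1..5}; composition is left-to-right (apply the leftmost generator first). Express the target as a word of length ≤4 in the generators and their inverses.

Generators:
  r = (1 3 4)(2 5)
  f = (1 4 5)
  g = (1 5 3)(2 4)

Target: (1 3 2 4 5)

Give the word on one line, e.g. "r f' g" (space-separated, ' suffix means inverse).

  after r': (1 4 3)(2 5)
  after f: (1 5 2)(3 4)
  after g: (1 3 2 5 4)
  after f': (1 3 2 4 5)

r' f g f'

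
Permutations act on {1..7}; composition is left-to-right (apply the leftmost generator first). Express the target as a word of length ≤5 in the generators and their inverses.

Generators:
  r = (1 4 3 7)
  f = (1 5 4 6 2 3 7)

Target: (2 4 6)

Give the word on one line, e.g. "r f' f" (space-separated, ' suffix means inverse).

r f' r f'

  after r: (1 4 3 7)
  after f': (1 5)(2 6 4)
  after r: (1 5 4 2 6 3 7)
  after f': (2 4 6)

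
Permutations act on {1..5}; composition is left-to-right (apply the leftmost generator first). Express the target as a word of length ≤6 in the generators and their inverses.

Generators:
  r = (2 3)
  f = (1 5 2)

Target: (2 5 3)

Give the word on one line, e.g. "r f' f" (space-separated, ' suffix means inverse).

r' f r' f'

  after r': (2 3)
  after f: (1 5 2 3)
  after r': (1 5 3)
  after f': (2 5 3)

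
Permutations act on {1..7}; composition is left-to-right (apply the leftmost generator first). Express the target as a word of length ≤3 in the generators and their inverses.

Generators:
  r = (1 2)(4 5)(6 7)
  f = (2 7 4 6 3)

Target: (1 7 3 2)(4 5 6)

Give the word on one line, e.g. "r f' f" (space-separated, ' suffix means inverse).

  after r: (1 2)(4 5)(6 7)
  after f: (1 7 3 2)(4 5 6)

r f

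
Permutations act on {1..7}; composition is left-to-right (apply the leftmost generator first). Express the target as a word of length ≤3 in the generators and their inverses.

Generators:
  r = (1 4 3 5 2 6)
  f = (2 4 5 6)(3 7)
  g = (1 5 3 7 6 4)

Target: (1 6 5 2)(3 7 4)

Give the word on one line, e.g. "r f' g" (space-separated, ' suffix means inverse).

f r'

  after f: (2 4 5 6)(3 7)
  after r': (1 6 5 2)(3 7 4)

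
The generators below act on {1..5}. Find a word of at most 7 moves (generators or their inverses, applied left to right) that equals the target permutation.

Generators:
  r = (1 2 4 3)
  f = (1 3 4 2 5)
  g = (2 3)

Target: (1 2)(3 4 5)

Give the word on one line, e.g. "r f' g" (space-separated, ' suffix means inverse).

  after r: (1 2 4 3)
  after f: (1 5)
  after r': (1 5 3 4 2)
  after f: (2 3)(4 5)
  after r: (1 2)(3 4 5)

r f r' f r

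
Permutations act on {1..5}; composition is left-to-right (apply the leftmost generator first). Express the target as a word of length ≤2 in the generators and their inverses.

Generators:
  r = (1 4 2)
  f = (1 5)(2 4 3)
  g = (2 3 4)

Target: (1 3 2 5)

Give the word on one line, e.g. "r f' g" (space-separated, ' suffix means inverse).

  after r: (1 4 2)
  after f: (1 3 2 5)

r f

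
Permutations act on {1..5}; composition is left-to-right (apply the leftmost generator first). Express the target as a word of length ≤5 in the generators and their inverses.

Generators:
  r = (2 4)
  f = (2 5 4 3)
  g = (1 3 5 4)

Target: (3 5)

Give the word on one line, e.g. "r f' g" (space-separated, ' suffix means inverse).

r' f f

  after r': (2 4)
  after f: (2 3)(4 5)
  after f: (3 5)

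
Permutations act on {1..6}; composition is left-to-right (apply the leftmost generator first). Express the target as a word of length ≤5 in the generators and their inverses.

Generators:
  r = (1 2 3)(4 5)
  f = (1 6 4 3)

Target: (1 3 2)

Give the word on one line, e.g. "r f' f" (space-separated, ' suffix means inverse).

r' r' r' r'

  after r': (1 3 2)(4 5)
  after r': (1 2 3)
  after r': (4 5)
  after r': (1 3 2)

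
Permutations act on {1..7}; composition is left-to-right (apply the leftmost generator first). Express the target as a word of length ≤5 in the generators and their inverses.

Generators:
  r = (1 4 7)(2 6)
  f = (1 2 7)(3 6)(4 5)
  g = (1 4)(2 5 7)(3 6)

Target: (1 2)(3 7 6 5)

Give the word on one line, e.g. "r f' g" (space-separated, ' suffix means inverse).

f' r g r g

  after f': (1 7 2)(3 6)(4 5)
  after r: (2 4 5 7 6 3)
  after g: (1 4 7 3 5 2)
  after r: (1 7 3 5 6 2 4)
  after g: (1 2)(3 7 6 5)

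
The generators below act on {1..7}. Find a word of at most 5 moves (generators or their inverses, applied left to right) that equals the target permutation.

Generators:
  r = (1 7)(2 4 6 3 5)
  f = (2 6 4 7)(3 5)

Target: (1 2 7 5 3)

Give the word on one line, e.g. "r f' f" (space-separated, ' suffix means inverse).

  after f: (2 6 4 7)(3 5)
  after r: (1 7 4)(2 3)
  after f': (1 4)(2 5 3 7 6)
  after r: (1 6 4 7 3)
  after f': (1 2 7 5 3)

f r f' r f'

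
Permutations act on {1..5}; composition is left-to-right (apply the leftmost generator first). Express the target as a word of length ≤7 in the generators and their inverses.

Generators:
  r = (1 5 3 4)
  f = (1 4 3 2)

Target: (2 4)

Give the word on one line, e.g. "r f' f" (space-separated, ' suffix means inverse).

r' f' r f' r'

  after r': (1 4 3 5)
  after f': (2 3 5)
  after r: (1 5 2 4)
  after f': (1 5 3 4 2)
  after r': (2 4)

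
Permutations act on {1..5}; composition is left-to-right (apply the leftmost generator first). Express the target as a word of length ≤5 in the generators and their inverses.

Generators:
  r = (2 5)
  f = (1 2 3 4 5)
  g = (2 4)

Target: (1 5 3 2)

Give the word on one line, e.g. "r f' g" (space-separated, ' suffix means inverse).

  after r': (2 5)
  after f: (1 2)(3 4 5)
  after r': (1 5 3 4 2)
  after g': (1 5 3 2)

r' f r' g'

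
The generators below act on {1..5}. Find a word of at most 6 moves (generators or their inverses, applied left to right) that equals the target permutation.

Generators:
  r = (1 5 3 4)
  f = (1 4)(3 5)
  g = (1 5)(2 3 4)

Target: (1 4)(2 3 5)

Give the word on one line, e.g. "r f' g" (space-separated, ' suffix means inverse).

r f f g' r'

  after r: (1 5 3 4)
  after f: (1 3)
  after f: (1 5 3 4)
  after g': (2 4 5)
  after r': (1 4)(2 3 5)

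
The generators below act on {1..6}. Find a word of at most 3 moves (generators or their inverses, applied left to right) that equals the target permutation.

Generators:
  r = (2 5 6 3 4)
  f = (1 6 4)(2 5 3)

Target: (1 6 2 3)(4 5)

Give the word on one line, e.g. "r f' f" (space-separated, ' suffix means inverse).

  after r: (2 5 6 3 4)
  after f: (1 6 2 3)(4 5)

r f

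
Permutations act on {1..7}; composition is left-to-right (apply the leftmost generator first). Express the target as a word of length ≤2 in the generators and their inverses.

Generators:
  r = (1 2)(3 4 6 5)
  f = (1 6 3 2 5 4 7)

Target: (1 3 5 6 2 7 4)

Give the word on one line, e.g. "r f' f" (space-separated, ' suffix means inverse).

r f'

  after r: (1 2)(3 4 6 5)
  after f': (1 3 5 6 2 7 4)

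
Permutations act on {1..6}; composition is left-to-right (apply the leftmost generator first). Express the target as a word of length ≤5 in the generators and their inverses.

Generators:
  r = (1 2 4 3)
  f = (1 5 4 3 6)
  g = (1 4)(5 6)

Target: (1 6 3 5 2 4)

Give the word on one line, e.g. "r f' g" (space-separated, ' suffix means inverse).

  after f: (1 5 4 3 6)
  after g: (1 6 4 3 5)
  after r: (1 6 3 5 2 4)

f g r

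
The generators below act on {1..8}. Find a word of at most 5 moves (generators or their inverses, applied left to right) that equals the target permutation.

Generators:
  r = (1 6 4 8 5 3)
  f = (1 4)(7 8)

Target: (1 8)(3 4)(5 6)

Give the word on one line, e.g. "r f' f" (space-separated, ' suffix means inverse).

r' r' r'

  after r': (1 3 5 8 4 6)
  after r': (1 5 4)(3 8 6)
  after r': (1 8)(3 4)(5 6)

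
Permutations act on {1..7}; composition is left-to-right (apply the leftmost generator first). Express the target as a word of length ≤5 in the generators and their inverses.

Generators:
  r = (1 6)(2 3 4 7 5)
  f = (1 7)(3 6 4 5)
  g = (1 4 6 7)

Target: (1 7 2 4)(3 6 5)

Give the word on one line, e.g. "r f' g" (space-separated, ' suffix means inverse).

r g' r

  after r: (1 6)(2 3 4 7 5)
  after g': (1 4 6 7 5 2 3)
  after r: (1 7 2 4)(3 6 5)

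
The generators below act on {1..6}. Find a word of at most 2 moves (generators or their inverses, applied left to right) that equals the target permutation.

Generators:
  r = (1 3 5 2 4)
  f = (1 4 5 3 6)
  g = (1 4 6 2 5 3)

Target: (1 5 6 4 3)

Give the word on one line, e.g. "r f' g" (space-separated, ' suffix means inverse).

f f

  after f: (1 4 5 3 6)
  after f: (1 5 6 4 3)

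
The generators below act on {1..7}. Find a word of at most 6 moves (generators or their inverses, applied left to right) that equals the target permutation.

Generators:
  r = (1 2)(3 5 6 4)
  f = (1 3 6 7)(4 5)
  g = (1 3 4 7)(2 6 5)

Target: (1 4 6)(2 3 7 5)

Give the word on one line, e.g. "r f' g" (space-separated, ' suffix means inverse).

  after f: (1 3 6 7)(4 5)
  after f: (1 6)(3 7)
  after g: (1 5 2 6 3)(4 7)
  after f': (1 4 6)(2 3 7 5)

f f g f'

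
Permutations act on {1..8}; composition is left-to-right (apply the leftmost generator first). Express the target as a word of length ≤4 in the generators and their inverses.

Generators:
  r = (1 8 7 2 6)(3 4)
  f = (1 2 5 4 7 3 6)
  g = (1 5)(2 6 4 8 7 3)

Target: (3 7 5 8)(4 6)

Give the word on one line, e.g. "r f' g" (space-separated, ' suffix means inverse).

  after f: (1 2 5 4 7 3 6)
  after g: (1 6 5 8 7 2)(3 4)
  after f: (3 7 5 8)(4 6)

f g f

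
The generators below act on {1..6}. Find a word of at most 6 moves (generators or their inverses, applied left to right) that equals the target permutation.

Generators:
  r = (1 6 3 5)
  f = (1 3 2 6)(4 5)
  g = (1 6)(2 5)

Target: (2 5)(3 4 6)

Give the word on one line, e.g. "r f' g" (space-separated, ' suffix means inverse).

  after f: (1 3 2 6)(4 5)
  after g': (1 3 5 4 2)
  after f': (2 6)(3 4)
  after g': (1 6 5 2)(3 4)
  after r': (2 5)(3 4 6)

f g' f' g' r'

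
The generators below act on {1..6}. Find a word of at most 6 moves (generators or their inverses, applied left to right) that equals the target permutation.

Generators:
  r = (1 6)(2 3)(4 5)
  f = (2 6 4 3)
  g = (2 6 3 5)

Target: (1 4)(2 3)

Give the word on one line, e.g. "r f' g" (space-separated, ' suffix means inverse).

  after f': (2 3 4 6)
  after r': (1 6 3 5 4)
  after f: (1 4)(2 6)(3 5)
  after g: (1 4)(2 3)

f' r' f g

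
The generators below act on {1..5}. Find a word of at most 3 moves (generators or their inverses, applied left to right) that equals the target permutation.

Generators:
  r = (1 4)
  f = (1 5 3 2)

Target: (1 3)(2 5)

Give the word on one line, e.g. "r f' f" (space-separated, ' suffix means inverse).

f f

  after f: (1 5 3 2)
  after f: (1 3)(2 5)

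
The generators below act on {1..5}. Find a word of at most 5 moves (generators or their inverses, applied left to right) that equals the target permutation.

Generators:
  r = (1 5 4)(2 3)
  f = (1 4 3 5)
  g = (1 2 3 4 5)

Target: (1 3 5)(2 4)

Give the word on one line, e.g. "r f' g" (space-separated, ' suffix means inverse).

f r' f'

  after f: (1 4 3 5)
  after r': (1 5 4 2 3)
  after f': (1 3 5)(2 4)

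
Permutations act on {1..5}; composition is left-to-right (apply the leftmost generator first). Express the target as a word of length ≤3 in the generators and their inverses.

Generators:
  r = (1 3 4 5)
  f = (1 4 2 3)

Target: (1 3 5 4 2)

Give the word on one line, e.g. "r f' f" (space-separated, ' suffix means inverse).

f r'

  after f: (1 4 2 3)
  after r': (1 3 5 4 2)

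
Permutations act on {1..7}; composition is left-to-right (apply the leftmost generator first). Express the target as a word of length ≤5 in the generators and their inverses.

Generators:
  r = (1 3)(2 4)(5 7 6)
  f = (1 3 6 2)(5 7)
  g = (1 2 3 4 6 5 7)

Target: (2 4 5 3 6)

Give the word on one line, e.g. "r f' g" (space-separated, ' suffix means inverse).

r g f r' f

  after r: (1 3)(2 4)(5 7 6)
  after g: (1 4 3 2 6 7 5)
  after f: (1 4 6 5 3)
  after r': (1 2 4 7 5)
  after f: (2 4 5 3 6)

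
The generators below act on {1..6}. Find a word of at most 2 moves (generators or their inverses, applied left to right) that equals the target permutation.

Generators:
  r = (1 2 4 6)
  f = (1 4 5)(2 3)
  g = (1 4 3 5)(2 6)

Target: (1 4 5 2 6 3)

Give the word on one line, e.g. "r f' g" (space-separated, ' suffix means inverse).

g' f'

  after g': (1 5 3 4)(2 6)
  after f': (1 4 5 2 6 3)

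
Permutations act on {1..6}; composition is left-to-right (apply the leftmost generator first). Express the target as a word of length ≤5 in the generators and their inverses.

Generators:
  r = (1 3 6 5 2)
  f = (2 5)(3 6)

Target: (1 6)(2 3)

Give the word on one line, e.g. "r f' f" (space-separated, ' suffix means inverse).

  after f: (2 5)(3 6)
  after r: (1 3 5)
  after f: (1 6 3 2 5)
  after r': (1 3 5 2 6)
  after f': (1 6)(2 3)

f r f r' f'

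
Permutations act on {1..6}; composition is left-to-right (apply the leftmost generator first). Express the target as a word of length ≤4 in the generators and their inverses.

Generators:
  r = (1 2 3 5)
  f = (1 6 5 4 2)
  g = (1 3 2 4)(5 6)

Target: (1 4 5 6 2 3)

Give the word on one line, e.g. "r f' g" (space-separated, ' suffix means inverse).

g f r f

  after g: (1 3 2 4)(5 6)
  after f: (1 3)(4 6)
  after r: (1 5)(2 3)(4 6)
  after f: (1 4 5 6 2 3)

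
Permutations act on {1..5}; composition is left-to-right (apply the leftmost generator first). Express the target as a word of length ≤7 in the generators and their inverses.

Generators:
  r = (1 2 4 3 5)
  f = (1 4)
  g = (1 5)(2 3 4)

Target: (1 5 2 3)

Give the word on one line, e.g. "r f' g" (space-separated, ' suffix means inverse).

  after f': (1 4)
  after r: (1 3 5)(2 4)
  after r: (1 5 2 3)
  after f': (1 5 2 3 4)
  after f': (1 5 2 3)

f' r r f' f'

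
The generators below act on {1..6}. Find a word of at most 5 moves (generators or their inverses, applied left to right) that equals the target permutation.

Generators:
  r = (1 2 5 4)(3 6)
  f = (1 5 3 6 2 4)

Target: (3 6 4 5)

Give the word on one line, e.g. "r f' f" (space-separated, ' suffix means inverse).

f r r

  after f: (1 5 3 6 2 4)
  after r: (1 4 2)(5 6)
  after r: (3 6 4 5)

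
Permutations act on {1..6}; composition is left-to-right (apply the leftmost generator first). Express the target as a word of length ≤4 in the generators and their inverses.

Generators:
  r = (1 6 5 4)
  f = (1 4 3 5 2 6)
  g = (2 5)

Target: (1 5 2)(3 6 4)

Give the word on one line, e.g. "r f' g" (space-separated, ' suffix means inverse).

f r'

  after f: (1 4 3 5 2 6)
  after r': (1 5 2)(3 6 4)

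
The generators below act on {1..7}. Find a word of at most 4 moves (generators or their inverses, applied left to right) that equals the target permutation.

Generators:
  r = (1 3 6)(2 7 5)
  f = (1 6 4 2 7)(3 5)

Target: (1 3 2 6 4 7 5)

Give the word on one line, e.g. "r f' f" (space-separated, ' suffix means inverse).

r' r' f f

  after r': (1 6 3)(2 5 7)
  after r': (1 3 6)(2 7 5)
  after f: (1 5 7 3 4 2)
  after f: (1 3 2 6 4 7 5)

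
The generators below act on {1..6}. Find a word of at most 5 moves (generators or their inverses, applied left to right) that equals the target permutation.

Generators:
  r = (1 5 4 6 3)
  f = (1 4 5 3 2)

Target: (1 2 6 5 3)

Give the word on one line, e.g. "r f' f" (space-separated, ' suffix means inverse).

r' f' r' f'

  after r': (1 3 6 4 5)
  after f': (1 5 2 3 6)
  after r': (2 6 3 4 5)
  after f': (1 2 6 5 3)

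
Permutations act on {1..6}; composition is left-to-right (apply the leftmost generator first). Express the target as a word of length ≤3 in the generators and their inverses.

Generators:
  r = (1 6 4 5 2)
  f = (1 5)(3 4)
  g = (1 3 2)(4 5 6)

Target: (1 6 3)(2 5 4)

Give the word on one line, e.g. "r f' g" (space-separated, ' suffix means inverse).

  after f: (1 5)(3 4)
  after g: (1 6 4 2)(3 5)
  after f': (1 6 3)(2 5 4)

f g f'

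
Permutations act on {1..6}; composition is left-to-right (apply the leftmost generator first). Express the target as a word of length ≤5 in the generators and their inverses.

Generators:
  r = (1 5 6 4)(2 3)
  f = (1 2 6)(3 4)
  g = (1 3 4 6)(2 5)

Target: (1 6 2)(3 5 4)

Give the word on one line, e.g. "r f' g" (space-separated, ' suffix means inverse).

g f g' f g

  after g: (1 3 4 6)(2 5)
  after f: (1 4)(2 5 6)
  after g': (1 3)(4 6 5)
  after f: (1 4)(2 6 5 3)
  after g: (1 6 2)(3 5 4)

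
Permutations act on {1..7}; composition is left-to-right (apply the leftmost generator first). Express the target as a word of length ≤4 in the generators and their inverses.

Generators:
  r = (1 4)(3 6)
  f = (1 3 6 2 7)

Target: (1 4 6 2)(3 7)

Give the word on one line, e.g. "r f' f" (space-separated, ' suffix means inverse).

r f f

  after r: (1 4)(3 6)
  after f: (1 4 3 2 7)
  after f: (1 4 6 2)(3 7)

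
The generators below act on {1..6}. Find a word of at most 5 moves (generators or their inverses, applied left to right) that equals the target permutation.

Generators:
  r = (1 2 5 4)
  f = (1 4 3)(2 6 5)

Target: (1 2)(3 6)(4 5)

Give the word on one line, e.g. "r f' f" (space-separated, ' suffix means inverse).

  after f: (1 4 3)(2 6 5)
  after r: (2 6 4 3)
  after f: (1 4)(2 5)(3 6)
  after r: (2 4)(3 6)
  after r: (1 2)(3 6)(4 5)

f r f r r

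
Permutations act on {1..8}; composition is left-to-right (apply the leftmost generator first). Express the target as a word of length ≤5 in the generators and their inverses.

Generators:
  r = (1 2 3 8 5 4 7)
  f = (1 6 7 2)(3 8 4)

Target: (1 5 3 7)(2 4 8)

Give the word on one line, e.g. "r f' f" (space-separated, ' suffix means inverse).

  after f': (1 2 7 6)(3 4 8)
  after r: (1 3 7 6 2)(4 5)
  after f: (1 8 4 5 3 2 6)
  after f: (1 4 5 8 3)(2 7)
  after r': (1 5 3 7)(2 4 8)

f' r f f r'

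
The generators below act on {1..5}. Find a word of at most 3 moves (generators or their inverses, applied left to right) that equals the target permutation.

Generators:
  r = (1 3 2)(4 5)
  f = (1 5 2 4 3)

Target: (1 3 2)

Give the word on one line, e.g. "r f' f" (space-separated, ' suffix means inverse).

  after r': (1 2 3)(4 5)
  after r': (1 3 2)

r' r'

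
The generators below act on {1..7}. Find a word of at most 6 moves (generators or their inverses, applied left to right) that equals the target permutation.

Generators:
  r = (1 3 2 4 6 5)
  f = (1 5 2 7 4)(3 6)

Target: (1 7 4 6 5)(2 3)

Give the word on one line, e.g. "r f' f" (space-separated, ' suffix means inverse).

r r r f' r

  after r: (1 3 2 4 6 5)
  after r: (1 2 6)(3 4 5)
  after r: (1 4)(2 5)(3 6)
  after f': (1 7 2)
  after r: (1 7 4 6 5)(2 3)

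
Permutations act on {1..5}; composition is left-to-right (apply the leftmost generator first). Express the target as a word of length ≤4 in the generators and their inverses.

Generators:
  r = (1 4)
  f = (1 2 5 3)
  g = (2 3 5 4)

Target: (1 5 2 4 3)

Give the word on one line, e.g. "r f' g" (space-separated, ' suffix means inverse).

  after g': (2 4 5 3)
  after r': (1 4 5 3 2)
  after g': (1 5 2)(3 4)
  after r': (1 5 2 4 3)

g' r' g' r'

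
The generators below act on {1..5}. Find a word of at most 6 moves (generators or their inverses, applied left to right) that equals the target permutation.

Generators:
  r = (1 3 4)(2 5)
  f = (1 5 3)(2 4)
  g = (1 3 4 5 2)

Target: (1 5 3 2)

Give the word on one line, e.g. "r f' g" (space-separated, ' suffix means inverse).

  after r': (1 4 3)(2 5)
  after f: (1 2 3 5 4)
  after g': (1 5 3 4 2)
  after r: (1 2 3)(4 5)
  after g': (1 5 3 2)

r' f g' r g'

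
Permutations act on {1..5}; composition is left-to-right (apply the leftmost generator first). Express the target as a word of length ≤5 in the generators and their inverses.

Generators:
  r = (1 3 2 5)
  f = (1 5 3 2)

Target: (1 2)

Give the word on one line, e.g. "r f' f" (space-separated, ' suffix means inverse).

  after r: (1 3 2 5)
  after r: (1 2)(3 5)
  after f': (1 3)
  after f': (1 5)(2 3)
  after r': (1 2)

r r f' f' r'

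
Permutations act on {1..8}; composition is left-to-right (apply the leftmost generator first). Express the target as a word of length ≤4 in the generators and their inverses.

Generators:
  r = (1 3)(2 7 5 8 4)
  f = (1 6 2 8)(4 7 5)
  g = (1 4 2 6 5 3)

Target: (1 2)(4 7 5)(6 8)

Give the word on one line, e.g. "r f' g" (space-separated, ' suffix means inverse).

r' g' r' r'

  after r': (1 3)(2 4 8 5 7)
  after g': (1 5 7 4 8 6 2)
  after r': (1 7 8 6 4 5 2 3)
  after r': (1 2)(4 7 5)(6 8)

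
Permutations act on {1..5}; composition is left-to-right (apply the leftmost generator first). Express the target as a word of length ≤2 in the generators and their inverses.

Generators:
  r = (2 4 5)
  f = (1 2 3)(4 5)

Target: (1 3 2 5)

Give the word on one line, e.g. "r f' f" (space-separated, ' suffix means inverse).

r f'

  after r: (2 4 5)
  after f': (1 3 2 5)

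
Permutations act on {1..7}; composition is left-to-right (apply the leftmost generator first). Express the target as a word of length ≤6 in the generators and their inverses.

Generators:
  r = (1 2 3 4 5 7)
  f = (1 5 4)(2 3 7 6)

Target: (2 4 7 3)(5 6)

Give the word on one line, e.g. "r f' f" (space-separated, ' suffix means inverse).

r' f' r f

  after r': (1 7 5 4 3 2)
  after f': (1 3 6 7)(2 4)
  after r: (1 4 3 6)(2 5 7)
  after f: (2 4 7 3)(5 6)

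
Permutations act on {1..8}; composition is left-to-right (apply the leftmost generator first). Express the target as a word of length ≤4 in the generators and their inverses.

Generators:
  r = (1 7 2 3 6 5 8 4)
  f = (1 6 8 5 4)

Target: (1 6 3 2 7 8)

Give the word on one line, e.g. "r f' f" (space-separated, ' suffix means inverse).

  after r': (1 4 8 5 6 3 2 7)
  after f': (1 5)(2 7 4 6 3)
  after f': (1 8 6 3 2 7 5 4)
  after f': (1 6 3 2 7 8)

r' f' f' f'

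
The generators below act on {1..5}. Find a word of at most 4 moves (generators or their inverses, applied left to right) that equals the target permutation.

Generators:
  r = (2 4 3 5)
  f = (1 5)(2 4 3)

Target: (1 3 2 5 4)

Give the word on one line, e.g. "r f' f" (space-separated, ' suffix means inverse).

  after r': (2 5 3 4)
  after f': (1 5 4 3 2)
  after r: (1 2)(3 4 5)
  after f': (1 3 2 5 4)

r' f' r f'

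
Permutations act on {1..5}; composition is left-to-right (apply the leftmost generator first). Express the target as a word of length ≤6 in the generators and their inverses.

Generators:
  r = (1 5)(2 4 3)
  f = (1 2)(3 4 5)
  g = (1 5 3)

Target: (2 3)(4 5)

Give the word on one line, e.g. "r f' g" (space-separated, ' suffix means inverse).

  after g': (1 3 5)
  after f: (1 4 5 2)
  after r: (1 3 2 5 4)
  after g: (2 3)(4 5)

g' f r g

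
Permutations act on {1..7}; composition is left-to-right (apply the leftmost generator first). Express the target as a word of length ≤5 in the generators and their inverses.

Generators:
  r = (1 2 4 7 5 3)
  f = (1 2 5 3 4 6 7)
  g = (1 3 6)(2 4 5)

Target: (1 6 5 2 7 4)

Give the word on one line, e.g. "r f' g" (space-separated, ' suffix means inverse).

g g r'

  after g: (1 3 6)(2 4 5)
  after g: (1 6 3)(2 5 4)
  after r': (1 6 5 2 7 4)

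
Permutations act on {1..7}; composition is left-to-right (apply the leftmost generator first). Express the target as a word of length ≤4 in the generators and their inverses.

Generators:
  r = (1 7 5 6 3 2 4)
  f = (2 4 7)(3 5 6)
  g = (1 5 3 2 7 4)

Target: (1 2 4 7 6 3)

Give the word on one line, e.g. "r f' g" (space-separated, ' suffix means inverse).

f' f' g' f'

  after f': (2 7 4)(3 6 5)
  after f': (2 4 7)(3 5 6)
  after g': (1 4 2 7 3)(5 6)
  after f': (1 2 4 7 6 3)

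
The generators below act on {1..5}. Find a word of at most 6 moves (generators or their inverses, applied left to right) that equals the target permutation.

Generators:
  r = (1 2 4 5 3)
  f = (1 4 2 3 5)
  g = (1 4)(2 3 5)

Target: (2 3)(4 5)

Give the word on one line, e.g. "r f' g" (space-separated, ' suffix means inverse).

  after g: (1 4)(2 3 5)
  after r': (1 2 5)(3 4)
  after g': (1 5 4 2 3)
  after r': (1 4)(2 5)
  after f': (2 3)(4 5)

g r' g' r' f'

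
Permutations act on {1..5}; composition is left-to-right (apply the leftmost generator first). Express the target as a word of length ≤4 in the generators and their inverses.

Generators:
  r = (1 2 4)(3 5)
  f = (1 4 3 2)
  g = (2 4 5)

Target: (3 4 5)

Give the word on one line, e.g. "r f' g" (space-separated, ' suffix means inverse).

  after f: (1 4 3 2)
  after g': (1 2)(3 5 4)
  after f: (2 4)(3 5)
  after g': (3 4 5)

f g' f g'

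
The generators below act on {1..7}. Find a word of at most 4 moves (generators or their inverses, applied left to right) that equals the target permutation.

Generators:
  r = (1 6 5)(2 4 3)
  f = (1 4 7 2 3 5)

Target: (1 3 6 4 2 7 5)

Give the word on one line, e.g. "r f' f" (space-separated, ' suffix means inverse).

  after f: (1 4 7 2 3 5)
  after r: (1 3)(4 7)(5 6)
  after r: (1 2 4 7 3 6)
  after f: (1 3 6 4 2 7 5)

f r r f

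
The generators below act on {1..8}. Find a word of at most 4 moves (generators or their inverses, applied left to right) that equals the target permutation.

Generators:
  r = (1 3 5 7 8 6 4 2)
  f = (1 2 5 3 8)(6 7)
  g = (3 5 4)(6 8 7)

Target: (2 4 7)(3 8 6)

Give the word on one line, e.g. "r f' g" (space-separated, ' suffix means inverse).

f r f r

  after f: (1 2 5 3 8)(6 7)
  after r: (2 7 4)(3 6 8)
  after f: (1 2 6)(3 7 4 5)
  after r: (2 4 7)(3 8 6)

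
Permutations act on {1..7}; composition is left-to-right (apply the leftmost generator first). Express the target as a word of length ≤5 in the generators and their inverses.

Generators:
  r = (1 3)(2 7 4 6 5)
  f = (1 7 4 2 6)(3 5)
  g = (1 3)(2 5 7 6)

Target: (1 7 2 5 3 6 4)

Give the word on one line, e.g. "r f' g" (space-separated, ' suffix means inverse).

g f r' f' r

  after g: (1 3)(2 5 7 6)
  after f: (1 5 4 2 3 7)
  after r': (1 6 4 5 7 3 2)
  after f': (1 2 6 7 5)(3 4)
  after r: (1 7 2 5 3 6 4)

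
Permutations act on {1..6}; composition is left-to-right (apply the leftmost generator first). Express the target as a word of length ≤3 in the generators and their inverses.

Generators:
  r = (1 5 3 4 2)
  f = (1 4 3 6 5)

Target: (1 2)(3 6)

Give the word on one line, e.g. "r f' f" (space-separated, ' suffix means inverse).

  after f: (1 4 3 6 5)
  after r: (1 2)(3 6)

f r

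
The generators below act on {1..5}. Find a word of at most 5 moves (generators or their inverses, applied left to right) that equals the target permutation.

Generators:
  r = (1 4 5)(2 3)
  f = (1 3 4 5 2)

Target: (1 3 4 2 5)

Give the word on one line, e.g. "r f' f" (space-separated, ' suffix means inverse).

r r r f' r'

  after r: (1 4 5)(2 3)
  after r: (1 5 4)
  after r: (2 3)
  after f': (1 2)(3 5 4)
  after r': (1 3 4 2 5)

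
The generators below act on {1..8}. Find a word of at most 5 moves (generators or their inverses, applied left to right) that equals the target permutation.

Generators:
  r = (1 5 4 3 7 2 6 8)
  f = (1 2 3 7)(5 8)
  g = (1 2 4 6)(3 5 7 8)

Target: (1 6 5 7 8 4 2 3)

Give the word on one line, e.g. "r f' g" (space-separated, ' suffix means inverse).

f r f'

  after f: (1 2 3 7)(5 8)
  after r: (1 6 8 4 3 2 7 5)
  after f': (1 6 5 7 8 4 2 3)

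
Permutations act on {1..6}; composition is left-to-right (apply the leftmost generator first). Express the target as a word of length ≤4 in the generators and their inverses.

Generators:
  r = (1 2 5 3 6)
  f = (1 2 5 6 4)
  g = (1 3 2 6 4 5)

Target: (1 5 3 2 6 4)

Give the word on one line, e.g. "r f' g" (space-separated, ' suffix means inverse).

f' r' f g'

  after f': (1 4 6 5 2)
  after r': (1 4 3 5)(2 6)
  after f: (2 4 3 6 5)
  after g': (1 5 3 2 6 4)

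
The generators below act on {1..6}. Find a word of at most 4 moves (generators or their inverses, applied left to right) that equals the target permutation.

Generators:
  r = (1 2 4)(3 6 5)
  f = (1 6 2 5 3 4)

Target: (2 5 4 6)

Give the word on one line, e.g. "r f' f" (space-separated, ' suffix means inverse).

f' r' r'

  after f': (1 4 3 5 2 6)
  after r': (1 2 3 6 4 5)
  after r': (2 5 4 6)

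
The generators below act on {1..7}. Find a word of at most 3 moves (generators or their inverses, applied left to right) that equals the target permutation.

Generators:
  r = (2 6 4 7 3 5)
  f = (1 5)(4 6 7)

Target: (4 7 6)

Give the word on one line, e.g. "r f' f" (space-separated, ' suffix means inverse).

  after f: (1 5)(4 6 7)
  after f: (4 7 6)

f f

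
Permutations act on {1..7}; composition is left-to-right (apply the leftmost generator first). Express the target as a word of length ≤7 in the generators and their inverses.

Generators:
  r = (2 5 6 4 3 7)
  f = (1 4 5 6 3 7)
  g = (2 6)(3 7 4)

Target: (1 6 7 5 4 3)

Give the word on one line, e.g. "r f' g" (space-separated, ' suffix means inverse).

  after g': (2 6)(3 4 7)
  after f': (1 7 6 2 5 4 3)
  after g': (1 3)(2 5 7)
  after g': (1 4 7 6 2 5 3)
  after r': (1 6 7 5 4 3)

g' f' g' g' r'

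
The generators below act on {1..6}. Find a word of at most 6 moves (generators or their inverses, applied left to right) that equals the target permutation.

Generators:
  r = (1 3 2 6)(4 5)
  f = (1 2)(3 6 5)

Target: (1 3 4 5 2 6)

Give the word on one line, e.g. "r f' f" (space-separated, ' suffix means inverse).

  after r: (1 3 2 6)(4 5)
  after r: (1 2)(3 6)
  after f: (3 5)
  after r: (1 3 4 5 2 6)

r r f r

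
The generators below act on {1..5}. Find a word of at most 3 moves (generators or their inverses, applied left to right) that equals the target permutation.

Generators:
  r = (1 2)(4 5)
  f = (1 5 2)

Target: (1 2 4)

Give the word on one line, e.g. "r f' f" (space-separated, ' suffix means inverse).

  after r: (1 2)(4 5)
  after f: (2 5 4)
  after r': (1 2 4)

r f r'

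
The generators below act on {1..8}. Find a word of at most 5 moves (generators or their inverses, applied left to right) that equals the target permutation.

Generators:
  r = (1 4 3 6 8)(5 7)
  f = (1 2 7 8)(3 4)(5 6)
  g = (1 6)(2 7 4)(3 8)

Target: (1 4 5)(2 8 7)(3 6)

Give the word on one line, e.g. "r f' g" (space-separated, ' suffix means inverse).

  after g': (1 6)(2 4 7)(3 8)
  after g': (2 7 4)
  after r': (1 8 6 3 4 2 5 7)
  after f: (2 6 4 7)(5 8)
  after r: (1 4 5)(2 8 7)(3 6)

g' g' r' f r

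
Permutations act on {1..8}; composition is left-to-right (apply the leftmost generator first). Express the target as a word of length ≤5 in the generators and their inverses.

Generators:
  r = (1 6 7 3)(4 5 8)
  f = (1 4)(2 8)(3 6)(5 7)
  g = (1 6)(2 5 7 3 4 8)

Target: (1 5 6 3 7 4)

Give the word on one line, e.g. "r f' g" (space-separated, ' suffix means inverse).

g r f

  after g: (1 6)(2 5 7 3 4 8)
  after r: (1 7)(2 8)(3 5)
  after f: (1 5 6 3 7 4)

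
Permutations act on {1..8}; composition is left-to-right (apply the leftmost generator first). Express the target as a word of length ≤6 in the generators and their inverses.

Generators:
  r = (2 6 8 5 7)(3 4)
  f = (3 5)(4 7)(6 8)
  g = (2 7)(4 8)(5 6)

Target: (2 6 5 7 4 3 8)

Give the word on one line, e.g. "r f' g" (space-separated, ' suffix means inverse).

  after g: (2 7)(4 8)(5 6)
  after f': (2 4 6 3 5 8 7)
  after g: (2 8)(3 6)(4 5)
  after f': (2 6 5 7 4 3 8)

g f' g f'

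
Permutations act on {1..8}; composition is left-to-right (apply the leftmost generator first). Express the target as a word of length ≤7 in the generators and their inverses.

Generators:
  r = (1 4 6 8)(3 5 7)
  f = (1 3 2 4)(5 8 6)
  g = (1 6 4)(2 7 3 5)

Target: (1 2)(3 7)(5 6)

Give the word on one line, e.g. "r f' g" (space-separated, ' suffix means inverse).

g r r g' f'

  after g: (1 6 4)(2 7 3 5)
  after r: (1 8)(2 3 7 5)
  after r: (2 5)(4 6 8)
  after g': (1 4)(2 3 7)(6 8)
  after f': (1 2)(3 7)(5 6)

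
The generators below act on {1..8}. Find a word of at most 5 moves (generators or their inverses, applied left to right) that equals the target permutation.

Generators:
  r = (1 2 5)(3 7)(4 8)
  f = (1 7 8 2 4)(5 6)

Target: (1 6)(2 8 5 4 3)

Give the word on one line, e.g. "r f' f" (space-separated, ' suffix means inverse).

  after r': (1 5 2)(3 7)(4 8)
  after f': (1 6 5 8 2 4 7 3)
  after r: (1 6)(2 8 5 4 3)

r' f' r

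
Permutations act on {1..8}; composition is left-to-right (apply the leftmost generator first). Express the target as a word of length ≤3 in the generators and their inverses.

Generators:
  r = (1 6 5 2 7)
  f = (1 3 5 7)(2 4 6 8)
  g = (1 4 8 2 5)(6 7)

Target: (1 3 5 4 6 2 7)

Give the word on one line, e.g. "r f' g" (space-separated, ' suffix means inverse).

g' f' g'

  after g': (1 5 2 8 4)(6 7)
  after f': (1 3)(2 6 5 8)(4 7)
  after g': (1 3 5 4 6 2 7)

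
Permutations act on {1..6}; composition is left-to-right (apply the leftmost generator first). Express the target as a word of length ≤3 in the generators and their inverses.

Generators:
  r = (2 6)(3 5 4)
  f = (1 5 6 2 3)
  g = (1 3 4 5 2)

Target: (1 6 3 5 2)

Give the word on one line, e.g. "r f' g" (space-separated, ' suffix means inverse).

f f

  after f: (1 5 6 2 3)
  after f: (1 6 3 5 2)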